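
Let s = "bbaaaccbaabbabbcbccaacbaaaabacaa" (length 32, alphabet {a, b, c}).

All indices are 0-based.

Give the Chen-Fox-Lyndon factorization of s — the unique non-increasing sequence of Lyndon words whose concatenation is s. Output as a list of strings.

emit factor 1: 'b' (i=0, period=1)
emit factor 2: 'b' (i=1, period=1)
emit factor 3: 'aaaccbaabbabbcbccaacb' (i=2, period=21)
emit factor 4: 'aaaabac' (i=23, period=7)
emit factor 5: 'a' (i=30, period=1)
emit factor 6: 'a' (i=31, period=1)

["b", "b", "aaaccbaabbabbcbccaacb", "aaaabac", "a", "a"]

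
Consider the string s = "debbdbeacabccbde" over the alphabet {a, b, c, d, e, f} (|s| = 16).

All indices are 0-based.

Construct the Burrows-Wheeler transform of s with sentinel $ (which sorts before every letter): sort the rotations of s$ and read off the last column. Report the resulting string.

eceeabcdacbbb$dbd

rank  rotation           last
    0  $debbdbeacabccbde  e
    1  abccbde$debbdbeac  c
    2  acabccbde$debbdbe  e
    3  bbdbeacabccbde$de  e
    4  bccbde$debbdbeaca  a
    5  bdbeacabccbde$deb  b
    6  bde$debbdbeacabcc  c
    7  beacabccbde$debbd  d
    8  cabccbde$debbdbea  a
    9  cbde$debbdbeacabc  c
   10  ccbde$debbdbeacab  b
   11  dbeacabccbde$debb  b
   12  de$debbdbeacabccb  b
   13  debbdbeacabccbde$  $
   14  e$debbdbeacabccbd  d
   15  eacabccbde$debbdb  b
   16  ebbdbeacabccbde$d  d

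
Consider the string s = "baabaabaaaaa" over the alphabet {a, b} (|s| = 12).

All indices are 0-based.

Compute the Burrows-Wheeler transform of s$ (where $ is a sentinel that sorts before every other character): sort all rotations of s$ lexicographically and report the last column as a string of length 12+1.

aaaaabbbaaaa$

rank  rotation       last
    0  $baabaabaaaaa  a
    1  a$baabaabaaaa  a
    2  aa$baabaabaaa  a
    3  aaa$baabaabaa  a
    4  aaaa$baabaaba  a
    5  aaaaa$baabaab  b
    6  aabaaaaa$baab  b
    7  aabaabaaaaa$b  b
    8  abaaaaa$baaba  a
    9  abaabaaaaa$ba  a
   10  baaaaa$baabaa  a
   11  baabaaaaa$baa  a
   12  baabaabaaaaa$  $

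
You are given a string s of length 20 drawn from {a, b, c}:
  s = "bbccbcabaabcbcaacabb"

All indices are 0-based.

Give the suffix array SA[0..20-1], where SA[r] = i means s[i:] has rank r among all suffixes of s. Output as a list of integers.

[8, 14, 6, 17, 9, 15, 19, 7, 18, 0, 12, 4, 10, 1, 13, 5, 16, 11, 3, 2]

sorted suffixes:
  #0 SA[0]=8  'aabcbcaacabb'
  #1 SA[1]=14  'aacabb'
  #2 SA[2]=6  'abaabcbcaacabb'
  #3 SA[3]=17  'abb'
  #4 SA[4]=9  'abcbcaacabb'
  #5 SA[5]=15  'acabb'
  #6 SA[6]=19  'b'
  #7 SA[7]=7  'baabcbcaacabb'
  #8 SA[8]=18  'bb'
  #9 SA[9]=0  'bbccbcabaabcbcaacabb'
  #10 SA[10]=12  'bcaacabb'
  #11 SA[11]=4  'bcabaabcbcaacabb'
  #12 SA[12]=10  'bcbcaacabb'
  #13 SA[13]=1  'bccbcabaabcbcaacabb'
  #14 SA[14]=13  'caacabb'
  #15 SA[15]=5  'cabaabcbcaacabb'
  #16 SA[16]=16  'cabb'
  #17 SA[17]=11  'cbcaacabb'
  #18 SA[18]=3  'cbcabaabcbcaacabb'
  #19 SA[19]=2  'ccbcabaabcbcaacabb'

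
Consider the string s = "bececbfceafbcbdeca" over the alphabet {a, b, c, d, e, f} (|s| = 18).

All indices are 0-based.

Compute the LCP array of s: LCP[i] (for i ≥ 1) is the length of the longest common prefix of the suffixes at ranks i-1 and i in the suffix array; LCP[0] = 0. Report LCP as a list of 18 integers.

rank | idx | suffix
   0 |  17 | a
   1 |   9 | afbcbdeca
   2 |  11 | bcbdeca
   3 |  13 | bdeca
   4 |   0 | bececbfceafbcbdeca
   5 |   5 | bfceafbcbdeca
   6 |  16 | ca
   7 |  12 | cbdeca
   8 |   4 | cbfceafbcbdeca
   9 |   7 | ceafbcbdeca
  10 |   2 | cecbfceafbcbdeca
  11 |  14 | deca
  12 |   8 | eafbcbdeca
  13 |  15 | eca
  14 |   3 | ecbfceafbcbdeca
  15 |   1 | ececbfceafbcbdeca
  16 |  10 | fbcbdeca
  17 |   6 | fceafbcbdeca

SA = [17, 9, 11, 13, 0, 5, 16, 12, 4, 7, 2, 14, 8, 15, 3, 1, 10, 6]
rank  pair      lcp
   1  s[17:],s[9:]  1  'a'
   2  s[9:],s[11:]  0  ''
   3  s[11:],s[13:]  1  'b'
   4  s[13:],s[0:]  1  'b'
   5  s[0:],s[5:]  1  'b'
   6  s[5:],s[16:]  0  ''
   7  s[16:],s[12:]  1  'c'
   8  s[12:],s[4:]  2  'cb'
   9  s[4:],s[7:]  1  'c'
  10  s[7:],s[2:]  2  'ce'
  11  s[2:],s[14:]  0  ''
  12  s[14:],s[8:]  0  ''
  13  s[8:],s[15:]  1  'e'
  14  s[15:],s[3:]  2  'ec'
  15  s[3:],s[1:]  2  'ec'
  16  s[1:],s[10:]  0  ''
  17  s[10:],s[6:]  1  'f'

[0, 1, 0, 1, 1, 1, 0, 1, 2, 1, 2, 0, 0, 1, 2, 2, 0, 1]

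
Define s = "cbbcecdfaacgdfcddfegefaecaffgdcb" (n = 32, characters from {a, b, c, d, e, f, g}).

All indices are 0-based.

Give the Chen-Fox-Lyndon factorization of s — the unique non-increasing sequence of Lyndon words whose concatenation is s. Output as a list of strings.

["c", "bbcecdf", "aacgdfcddfegefaecaffgdcb"]

emit factor 1: 'c' (i=0, period=1)
emit factor 2: 'bbcecdf' (i=1, period=7)
emit factor 3: 'aacgdfcddfegefaecaffgdcb' (i=8, period=24)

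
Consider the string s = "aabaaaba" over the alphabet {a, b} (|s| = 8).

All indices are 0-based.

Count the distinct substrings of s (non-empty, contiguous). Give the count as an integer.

23

rank→(start, suffix):
  0 → (7, 'a')
  1 → (3, 'aaaba')
  2 → (4, 'aaba')
  3 → (0, 'aabaaaba')
  4 → (5, 'aba')
  5 → (1, 'abaaaba')
  6 → (6, 'ba')
  7 → (2, 'baaaba')

SA = [7, 3, 4, 0, 5, 1, 6, 2]
[i] adj suffixes → lcp
  [1] 7/3 → 1 ('a')
  [2] 3/4 → 2 ('aa')
  [3] 4/0 → 4 ('aaba')
  [4] 0/5 → 1 ('a')
  [5] 5/1 → 3 ('aba')
  [6] 1/6 → 0 ('')
  [7] 6/2 → 2 ('ba')

n(n+1)/2 = 8·9/2 = 36
Σ LCP = 0 + 1 + 2 + 4 + 1 + 3 + 0 + 2 = 13
distinct = 36 − 13 = 23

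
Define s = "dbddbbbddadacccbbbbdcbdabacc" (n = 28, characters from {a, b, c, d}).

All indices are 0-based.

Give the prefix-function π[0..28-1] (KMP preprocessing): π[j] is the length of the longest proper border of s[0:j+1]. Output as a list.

π[0] = 0
j=1 s[j]='b': π[1]=0 (border '')
j=2 s[j]='d': π[2]=1 (border 'd')
j=3 s[j]='d': k: 1→0; π[3]=1 (border 'd')
j=4 s[j]='b': π[4]=2 (border 'db')
j=5 s[j]='b': k: 2→0; π[5]=0 (border '')
j=6 s[j]='b': π[6]=0 (border '')
j=7 s[j]='d': π[7]=1 (border 'd')
j=8 s[j]='d': k: 1→0; π[8]=1 (border 'd')
j=9 s[j]='a': k: 1→0; π[9]=0 (border '')
j=10 s[j]='d': π[10]=1 (border 'd')
j=11 s[j]='a': k: 1→0; π[11]=0 (border '')
j=12 s[j]='c': π[12]=0 (border '')
j=13 s[j]='c': π[13]=0 (border '')
j=14 s[j]='c': π[14]=0 (border '')
j=15 s[j]='b': π[15]=0 (border '')
j=16 s[j]='b': π[16]=0 (border '')
j=17 s[j]='b': π[17]=0 (border '')
j=18 s[j]='b': π[18]=0 (border '')
j=19 s[j]='d': π[19]=1 (border 'd')
j=20 s[j]='c': k: 1→0; π[20]=0 (border '')
j=21 s[j]='b': π[21]=0 (border '')
j=22 s[j]='d': π[22]=1 (border 'd')
j=23 s[j]='a': k: 1→0; π[23]=0 (border '')
j=24 s[j]='b': π[24]=0 (border '')
j=25 s[j]='a': π[25]=0 (border '')
j=26 s[j]='c': π[26]=0 (border '')
j=27 s[j]='c': π[27]=0 (border '')

[0, 0, 1, 1, 2, 0, 0, 1, 1, 0, 1, 0, 0, 0, 0, 0, 0, 0, 0, 1, 0, 0, 1, 0, 0, 0, 0, 0]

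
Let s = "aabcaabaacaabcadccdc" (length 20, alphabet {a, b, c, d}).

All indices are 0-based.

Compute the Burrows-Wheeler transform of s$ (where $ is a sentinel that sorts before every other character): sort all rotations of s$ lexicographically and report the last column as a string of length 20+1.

cc$cbaaaacaaadbabdcca

rank  rotation               last
    0  $aabcaabaacaabcadccdc  c
    1  aabaacaabcadccdc$aabc  c
    2  aabcaabaacaabcadccdc$  $
    3  aabcadccdc$aabcaabaac  c
    4  aacaabcadccdc$aabcaab  b
    5  abaacaabcadccdc$aabca  a
    6  abcaabaacaabcadccdc$a  a
    7  abcadccdc$aabcaabaaca  a
    8  acaabcadccdc$aabcaaba  a
    9  adccdc$aabcaabaacaabc  c
   10  baacaabcadccdc$aabcaa  a
   11  bcaabaacaabcadccdc$aa  a
   12  bcadccdc$aabcaabaacaa  a
   13  c$aabcaabaacaabcadccd  d
   14  caabaacaabcadccdc$aab  b
   15  caabcadccdc$aabcaabaa  a
   16  cadccdc$aabcaabaacaab  b
   17  ccdc$aabcaabaacaabcad  d
   18  cdc$aabcaabaacaabcadc  c
   19  dc$aabcaabaacaabcadcc  c
   20  dccdc$aabcaabaacaabca  a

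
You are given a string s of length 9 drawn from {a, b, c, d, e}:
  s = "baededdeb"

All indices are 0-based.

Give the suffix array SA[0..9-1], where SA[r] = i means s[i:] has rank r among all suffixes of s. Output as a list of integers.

rank | idx | suffix
   0 |   1 | aededdeb
   1 |   8 | b
   2 |   0 | baededdeb
   3 |   5 | ddeb
   4 |   6 | deb
   5 |   3 | deddeb
   6 |   7 | eb
   7 |   4 | eddeb
   8 |   2 | ededdeb

[1, 8, 0, 5, 6, 3, 7, 4, 2]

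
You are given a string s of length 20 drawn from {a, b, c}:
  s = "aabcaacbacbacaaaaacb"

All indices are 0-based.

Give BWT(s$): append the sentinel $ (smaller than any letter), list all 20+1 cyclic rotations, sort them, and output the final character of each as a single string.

rank  rotation               last
    0  $aabcaacbacbacaaaaacb  b
    1  aaaaacb$aabcaacbacbac  c
    2  aaaacb$aabcaacbacbaca  a
    3  aaacb$aabcaacbacbacaa  a
    4  aabcaacbacbacaaaaacb$  $
    5  aacb$aabcaacbacbacaaa  a
    6  aacbacbacaaaaacb$aabc  c
    7  abcaacbacbacaaaaacb$a  a
    8  acaaaaacb$aabcaacbacb  b
    9  acb$aabcaacbacbacaaaa  a
   10  acbacaaaaacb$aabcaacb  b
   11  acbacbacaaaaacb$aabca  a
   12  b$aabcaacbacbacaaaaac  c
   13  bacaaaaacb$aabcaacbac  c
   14  bacbacaaaaacb$aabcaac  c
   15  bcaacbacbacaaaaacb$aa  a
   16  caaaaacb$aabcaacbacba  a
   17  caacbacbacaaaaacb$aab  b
   18  cb$aabcaacbacbacaaaaa  a
   19  cbacaaaaacb$aabcaacba  a
   20  cbacbacaaaaacb$aabcaa  a

bcaa$acababacccaabaaa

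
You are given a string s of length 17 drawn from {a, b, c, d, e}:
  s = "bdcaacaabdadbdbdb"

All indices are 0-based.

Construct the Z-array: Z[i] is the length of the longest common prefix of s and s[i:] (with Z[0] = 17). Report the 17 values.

[17, 0, 0, 0, 0, 0, 0, 0, 2, 0, 0, 0, 2, 0, 2, 0, 1]

Z[0]=17
i=1: fresh scan; Z[1]=0
i=2: fresh scan; Z[2]=0
i=3: fresh scan; Z[3]=0
i=4: fresh scan; Z[4]=0
i=5: fresh scan; Z[5]=0
i=6: fresh scan; Z[6]=0
i=7: fresh scan; Z[7]=0
i=8: fresh scan; Z[8]=2 grow→box=[8,10)
i=9: min(r-i=1, Z[1]=0)=0; Z[9]=0
i=10: fresh scan; Z[10]=0
i=11: fresh scan; Z[11]=0
i=12: fresh scan; Z[12]=2 grow→box=[12,14)
i=13: min(r-i=1, Z[1]=0)=0; Z[13]=0
i=14: fresh scan; Z[14]=2 grow→box=[14,16)
i=15: min(r-i=1, Z[1]=0)=0; Z[15]=0
i=16: fresh scan; Z[16]=1 grow→box=[16,17)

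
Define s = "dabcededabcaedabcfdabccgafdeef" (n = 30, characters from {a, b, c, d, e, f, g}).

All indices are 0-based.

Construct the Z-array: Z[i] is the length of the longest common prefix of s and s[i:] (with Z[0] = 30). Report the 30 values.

[30, 0, 0, 0, 0, 1, 0, 4, 0, 0, 0, 0, 0, 4, 0, 0, 0, 0, 4, 0, 0, 0, 0, 0, 0, 0, 1, 0, 0, 0]

Z[0]=30
i=1: outside box; Z[1]=0
i=2: outside box; Z[2]=0
i=3: outside box; Z[3]=0
i=4: outside box; Z[4]=0
i=5: outside box; Z[5]=1 extend→box=[5,6)
i=6: outside box; Z[6]=0
i=7: outside box; Z[7]=4 extend→box=[7,11)
i=8: min(r-i=3, Z[1]=0)=0; Z[8]=0
i=9: min(r-i=2, Z[2]=0)=0; Z[9]=0
i=10: min(r-i=1, Z[3]=0)=0; Z[10]=0
i=11: outside box; Z[11]=0
i=12: outside box; Z[12]=0
i=13: outside box; Z[13]=4 extend→box=[13,17)
i=14: min(r-i=3, Z[1]=0)=0; Z[14]=0
i=15: min(r-i=2, Z[2]=0)=0; Z[15]=0
i=16: min(r-i=1, Z[3]=0)=0; Z[16]=0
i=17: outside box; Z[17]=0
i=18: outside box; Z[18]=4 extend→box=[18,22)
i=19: min(r-i=3, Z[1]=0)=0; Z[19]=0
i=20: min(r-i=2, Z[2]=0)=0; Z[20]=0
i=21: min(r-i=1, Z[3]=0)=0; Z[21]=0
i=22: outside box; Z[22]=0
i=23: outside box; Z[23]=0
i=24: outside box; Z[24]=0
i=25: outside box; Z[25]=0
i=26: outside box; Z[26]=1 extend→box=[26,27)
i=27: outside box; Z[27]=0
i=28: outside box; Z[28]=0
i=29: outside box; Z[29]=0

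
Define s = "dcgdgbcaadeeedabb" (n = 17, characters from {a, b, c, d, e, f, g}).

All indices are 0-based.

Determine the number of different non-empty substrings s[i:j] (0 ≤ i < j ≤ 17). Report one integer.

sorted suffixes:
  #0 SA[0]=7  'aadeeedabb'
  #1 SA[1]=14  'abb'
  #2 SA[2]=8  'adeeedabb'
  #3 SA[3]=16  'b'
  #4 SA[4]=15  'bb'
  #5 SA[5]=5  'bcaadeeedabb'
  #6 SA[6]=6  'caadeeedabb'
  #7 SA[7]=1  'cgdgbcaadeeedabb'
  #8 SA[8]=13  'dabb'
  #9 SA[9]=0  'dcgdgbcaadeeedabb'
  #10 SA[10]=9  'deeedabb'
  #11 SA[11]=3  'dgbcaadeeedabb'
  #12 SA[12]=12  'edabb'
  #13 SA[13]=11  'eedabb'
  #14 SA[14]=10  'eeedabb'
  #15 SA[15]=4  'gbcaadeeedabb'
  #16 SA[16]=2  'gdgbcaadeeedabb'

SA = [7, 14, 8, 16, 15, 5, 6, 1, 13, 0, 9, 3, 12, 11, 10, 4, 2]
i: (SA[i-1],SA[i]) lcp shared
  1: (7,14) 1 'a'
  2: (14,8) 1 'a'
  3: (8,16) 0 ''
  4: (16,15) 1 'b'
  5: (15,5) 1 'b'
  6: (5,6) 0 ''
  7: (6,1) 1 'c'
  8: (1,13) 0 ''
  9: (13,0) 1 'd'
  10: (0,9) 1 'd'
  11: (9,3) 1 'd'
  12: (3,12) 0 ''
  13: (12,11) 1 'e'
  14: (11,10) 2 'ee'
  15: (10,4) 0 ''
  16: (4,2) 1 'g'

n(n+1)/2 = 17·18/2 = 153
Σ LCP = 0 + 1 + 1 + 0 + 1 + 1 + 0 + 1 + 0 + 1 + 1 + 1 + 0 + 1 + 2 + 0 + 1 = 12
distinct = 153 − 12 = 141

141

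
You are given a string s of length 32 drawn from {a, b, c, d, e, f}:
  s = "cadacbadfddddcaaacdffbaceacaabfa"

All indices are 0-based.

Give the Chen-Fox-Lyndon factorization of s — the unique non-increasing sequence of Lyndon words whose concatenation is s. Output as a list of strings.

["c", "ad", "acbadfddddc", "aaacdffbaceacaabf", "a"]

emit factor 1: 'c' (i=0, period=1)
emit factor 2: 'ad' (i=1, period=2)
emit factor 3: 'acbadfddddc' (i=3, period=11)
emit factor 4: 'aaacdffbaceacaabf' (i=14, period=17)
emit factor 5: 'a' (i=31, period=1)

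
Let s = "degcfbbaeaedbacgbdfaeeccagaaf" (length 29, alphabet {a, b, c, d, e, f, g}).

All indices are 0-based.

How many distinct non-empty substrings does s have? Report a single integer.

sorted suffixes:
  #0 SA[0]=26  'aaf'
  #1 SA[1]=13  'acgbdfaeeccagaaf'
  #2 SA[2]=7  'aeaedbacgbdfaeeccagaaf'
  #3 SA[3]=9  'aedbacgbdfaeeccagaaf'
  #4 SA[4]=19  'aeeccagaaf'
  #5 SA[5]=27  'af'
  #6 SA[6]=24  'agaaf'
  #7 SA[7]=12  'bacgbdfaeeccagaaf'
  #8 SA[8]=6  'baeaedbacgbdfaeeccagaaf'
  #9 SA[9]=5  'bbaeaedbacgbdfaeeccagaaf'
  #10 SA[10]=16  'bdfaeeccagaaf'
  #11 SA[11]=23  'cagaaf'
  #12 SA[12]=22  'ccagaaf'
  #13 SA[13]=3  'cfbbaeaedbacgbdfaeeccagaaf'
  #14 SA[14]=14  'cgbdfaeeccagaaf'
  #15 SA[15]=11  'dbacgbdfaeeccagaaf'
  #16 SA[16]=0  'degcfbbaeaedbacgbdfaeeccagaaf'
  #17 SA[17]=17  'dfaeeccagaaf'
  #18 SA[18]=8  'eaedbacgbdfaeeccagaaf'
  #19 SA[19]=21  'eccagaaf'
  #20 SA[20]=10  'edbacgbdfaeeccagaaf'
  #21 SA[21]=20  'eeccagaaf'
  #22 SA[22]=1  'egcfbbaeaedbacgbdfaeeccagaaf'
  #23 SA[23]=28  'f'
  #24 SA[24]=18  'faeeccagaaf'
  #25 SA[25]=4  'fbbaeaedbacgbdfaeeccagaaf'
  #26 SA[26]=25  'gaaf'
  #27 SA[27]=15  'gbdfaeeccagaaf'
  #28 SA[28]=2  'gcfbbaeaedbacgbdfaeeccagaaf'

SA = [26, 13, 7, 9, 19, 27, 24, 12, 6, 5, 16, 23, 22, 3, 14, 11, 0, 17, 8, 21, 10, 20, 1, 28, 18, 4, 25, 15, 2]
rank  pair      lcp
   1  s[26:],s[13:]  1  'a'
   2  s[13:],s[7:]  1  'a'
   3  s[7:],s[9:]  2  'ae'
   4  s[9:],s[19:]  2  'ae'
   5  s[19:],s[27:]  1  'a'
   6  s[27:],s[24:]  1  'a'
   7  s[24:],s[12:]  0  ''
   8  s[12:],s[6:]  2  'ba'
   9  s[6:],s[5:]  1  'b'
  10  s[5:],s[16:]  1  'b'
  11  s[16:],s[23:]  0  ''
  12  s[23:],s[22:]  1  'c'
  13  s[22:],s[3:]  1  'c'
  14  s[3:],s[14:]  1  'c'
  15  s[14:],s[11:]  0  ''
  16  s[11:],s[0:]  1  'd'
  17  s[0:],s[17:]  1  'd'
  18  s[17:],s[8:]  0  ''
  19  s[8:],s[21:]  1  'e'
  20  s[21:],s[10:]  1  'e'
  21  s[10:],s[20:]  1  'e'
  22  s[20:],s[1:]  1  'e'
  23  s[1:],s[28:]  0  ''
  24  s[28:],s[18:]  1  'f'
  25  s[18:],s[4:]  1  'f'
  26  s[4:],s[25:]  0  ''
  27  s[25:],s[15:]  1  'g'
  28  s[15:],s[2:]  1  'g'

n(n+1)/2 = 29·30/2 = 435
Σ LCP = 0 + 1 + 1 + 2 + 2 + 1 + 1 + 0 + 2 + 1 + 1 + 0 + 1 + 1 + 1 + 0 + 1 + 1 + 0 + 1 + 1 + 1 + 1 + 0 + 1 + 1 + 0 + 1 + 1 = 25
distinct = 435 − 25 = 410

410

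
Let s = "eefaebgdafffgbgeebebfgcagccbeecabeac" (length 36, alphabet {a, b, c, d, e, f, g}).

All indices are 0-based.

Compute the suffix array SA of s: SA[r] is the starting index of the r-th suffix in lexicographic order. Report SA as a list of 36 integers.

[31, 34, 3, 8, 23, 32, 17, 27, 19, 5, 13, 35, 30, 22, 26, 25, 7, 33, 16, 18, 4, 29, 15, 28, 0, 1, 2, 9, 10, 11, 20, 12, 21, 24, 6, 14]

sorted suffixes:
  #0 SA[0]=31  'abeac'
  #1 SA[1]=34  'ac'
  #2 SA[2]=3  'aebgdafffgbgeebebfgcagccbeecabeac'
  #3 SA[3]=8  'afffgbgeebebfgcagccbeecabeac'
  #4 SA[4]=23  'agccbeecabeac'
  #5 SA[5]=32  'beac'
  #6 SA[6]=17  'bebfgcagccbeecabeac'
  #7 SA[7]=27  'beecabeac'
  #8 SA[8]=19  'bfgcagccbeecabeac'
  #9 SA[9]=5  'bgdafffgbgeebebfgcagccbeecabeac'
  #10 SA[10]=13  'bgeebebfgcagccbeecabeac'
  #11 SA[11]=35  'c'
  #12 SA[12]=30  'cabeac'
  #13 SA[13]=22  'cagccbeecabeac'
  #14 SA[14]=26  'cbeecabeac'
  #15 SA[15]=25  'ccbeecabeac'
  #16 SA[16]=7  'dafffgbgeebebfgcagccbeecabeac'
  #17 SA[17]=33  'eac'
  #18 SA[18]=16  'ebebfgcagccbeecabeac'
  #19 SA[19]=18  'ebfgcagccbeecabeac'
  #20 SA[20]=4  'ebgdafffgbgeebebfgcagccbeecabeac'
  #21 SA[21]=29  'ecabeac'
  #22 SA[22]=15  'eebebfgcagccbeecabeac'
  #23 SA[23]=28  'eecabeac'
  #24 SA[24]=0  'eefaebgdafffgbgeebebfgcagccbeecabeac'
  #25 SA[25]=1  'efaebgdafffgbgeebebfgcagccbeecabeac'
  #26 SA[26]=2  'faebgdafffgbgeebebfgcagccbeecabeac'
  #27 SA[27]=9  'fffgbgeebebfgcagccbeecabeac'
  #28 SA[28]=10  'ffgbgeebebfgcagccbeecabeac'
  #29 SA[29]=11  'fgbgeebebfgcagccbeecabeac'
  #30 SA[30]=20  'fgcagccbeecabeac'
  #31 SA[31]=12  'gbgeebebfgcagccbeecabeac'
  #32 SA[32]=21  'gcagccbeecabeac'
  #33 SA[33]=24  'gccbeecabeac'
  #34 SA[34]=6  'gdafffgbgeebebfgcagccbeecabeac'
  #35 SA[35]=14  'geebebfgcagccbeecabeac'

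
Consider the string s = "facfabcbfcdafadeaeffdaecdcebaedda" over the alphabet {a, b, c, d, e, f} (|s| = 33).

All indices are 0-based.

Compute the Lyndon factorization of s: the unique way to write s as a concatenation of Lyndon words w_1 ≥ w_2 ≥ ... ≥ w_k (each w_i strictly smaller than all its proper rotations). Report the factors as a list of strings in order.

["f", "acf", "abcbfcdafadeaeffdaecdcebaedd", "a"]

emit factor 1: 'f' (i=0, period=1)
emit factor 2: 'acf' (i=1, period=3)
emit factor 3: 'abcbfcdafadeaeffdaecdcebaedd' (i=4, period=28)
emit factor 4: 'a' (i=32, period=1)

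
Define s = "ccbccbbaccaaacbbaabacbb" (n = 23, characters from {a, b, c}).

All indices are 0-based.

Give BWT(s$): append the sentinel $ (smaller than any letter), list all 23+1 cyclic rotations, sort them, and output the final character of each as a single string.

bcbaababbbabcccccaaccab$

rank  rotation                  last
    0  $ccbccbbaccaaacbbaabacbb  b
    1  aaacbbaabacbb$ccbccbbacc  c
    2  aabacbb$ccbccbbaccaaacbb  b
    3  aacbbaabacbb$ccbccbbacca  a
    4  abacbb$ccbccbbaccaaacbba  a
    5  acbb$ccbccbbaccaaacbbaab  b
    6  acbbaabacbb$ccbccbbaccaa  a
    7  accaaacbbaabacbb$ccbccbb  b
    8  b$ccbccbbaccaaacbbaabacb  b
    9  baabacbb$ccbccbbaccaaacb  b
   10  bacbb$ccbccbbaccaaacbbaa  a
   11  baccaaacbbaabacbb$ccbccb  b
   12  bb$ccbccbbaccaaacbbaabac  c
   13  bbaabacbb$ccbccbbaccaaac  c
   14  bbaccaaacbbaabacbb$ccbcc  c
   15  bccbbaccaaacbbaabacbb$cc  c
   16  caaacbbaabacbb$ccbccbbac  c
   17  cbb$ccbccbbaccaaacbbaaba  a
   18  cbbaabacbb$ccbccbbaccaaa  a
   19  cbbaccaaacbbaabacbb$ccbc  c
   20  cbccbbaccaaacbbaabacbb$c  c
   21  ccaaacbbaabacbb$ccbccbba  a
   22  ccbbaccaaacbbaabacbb$ccb  b
   23  ccbccbbaccaaacbbaabacbb$  $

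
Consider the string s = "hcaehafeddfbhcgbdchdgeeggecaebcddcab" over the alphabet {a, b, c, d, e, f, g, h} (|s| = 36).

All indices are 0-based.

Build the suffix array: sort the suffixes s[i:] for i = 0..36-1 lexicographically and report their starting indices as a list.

[34, 27, 2, 5, 35, 29, 15, 11, 33, 26, 1, 30, 13, 17, 32, 16, 31, 8, 9, 19, 28, 25, 7, 21, 22, 3, 10, 6, 14, 24, 20, 23, 4, 0, 12, 18]

rank→(start, suffix):
  0 → (34, 'ab')
  1 → (27, 'aebcddcab')
  2 → (2, 'aehafeddfbhcgbdchdgeeggecaebcddcab')
  3 → (5, 'afeddfbhcgbdchdgeeggecaebcddcab')
  4 → (35, 'b')
  5 → (29, 'bcddcab')
  6 → (15, 'bdchdgeeggecaebcddcab')
  7 → (11, 'bhcgbdchdgeeggecaebcddcab')
  8 → (33, 'cab')
  9 → (26, 'caebcddcab')
  10 → (1, 'caehafeddfbhcgbdchdgeeggecaebcddcab')
  11 → (30, 'cddcab')
  12 → (13, 'cgbdchdgeeggecaebcddcab')
  13 → (17, 'chdgeeggecaebcddcab')
  14 → (32, 'dcab')
  15 → (16, 'dchdgeeggecaebcddcab')
  16 → (31, 'ddcab')
  17 → (8, 'ddfbhcgbdchdgeeggecaebcddcab')
  18 → (9, 'dfbhcgbdchdgeeggecaebcddcab')
  19 → (19, 'dgeeggecaebcddcab')
  20 → (28, 'ebcddcab')
  21 → (25, 'ecaebcddcab')
  22 → (7, 'eddfbhcgbdchdgeeggecaebcddcab')
  23 → (21, 'eeggecaebcddcab')
  24 → (22, 'eggecaebcddcab')
  25 → (3, 'ehafeddfbhcgbdchdgeeggecaebcddcab')
  26 → (10, 'fbhcgbdchdgeeggecaebcddcab')
  27 → (6, 'feddfbhcgbdchdgeeggecaebcddcab')
  28 → (14, 'gbdchdgeeggecaebcddcab')
  29 → (24, 'gecaebcddcab')
  30 → (20, 'geeggecaebcddcab')
  31 → (23, 'ggecaebcddcab')
  32 → (4, 'hafeddfbhcgbdchdgeeggecaebcddcab')
  33 → (0, 'hcaehafeddfbhcgbdchdgeeggecaebcddcab')
  34 → (12, 'hcgbdchdgeeggecaebcddcab')
  35 → (18, 'hdgeeggecaebcddcab')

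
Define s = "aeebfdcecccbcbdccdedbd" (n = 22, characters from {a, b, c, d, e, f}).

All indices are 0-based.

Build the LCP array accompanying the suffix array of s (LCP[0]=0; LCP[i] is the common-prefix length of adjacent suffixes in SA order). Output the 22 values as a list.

[0, 0, 1, 2, 1, 0, 2, 1, 2, 2, 1, 1, 0, 1, 1, 2, 1, 0, 1, 1, 1, 0]

rank→(start, suffix):
  0 → (0, 'aeebfdcecccbcbdccdedbd')
  1 → (11, 'bcbdccdedbd')
  2 → (20, 'bd')
  3 → (13, 'bdccdedbd')
  4 → (3, 'bfdcecccbcbdccdedbd')
  5 → (10, 'cbcbdccdedbd')
  6 → (12, 'cbdccdedbd')
  7 → (9, 'ccbcbdccdedbd')
  8 → (8, 'cccbcbdccdedbd')
  9 → (15, 'ccdedbd')
  10 → (16, 'cdedbd')
  11 → (6, 'cecccbcbdccdedbd')
  12 → (21, 'd')
  13 → (19, 'dbd')
  14 → (14, 'dccdedbd')
  15 → (5, 'dcecccbcbdccdedbd')
  16 → (17, 'dedbd')
  17 → (2, 'ebfdcecccbcbdccdedbd')
  18 → (7, 'ecccbcbdccdedbd')
  19 → (18, 'edbd')
  20 → (1, 'eebfdcecccbcbdccdedbd')
  21 → (4, 'fdcecccbcbdccdedbd')

SA = [0, 11, 20, 13, 3, 10, 12, 9, 8, 15, 16, 6, 21, 19, 14, 5, 17, 2, 7, 18, 1, 4]
i: (SA[i-1],SA[i]) lcp shared
  1: (0,11) 0 ''
  2: (11,20) 1 'b'
  3: (20,13) 2 'bd'
  4: (13,3) 1 'b'
  5: (3,10) 0 ''
  6: (10,12) 2 'cb'
  7: (12,9) 1 'c'
  8: (9,8) 2 'cc'
  9: (8,15) 2 'cc'
  10: (15,16) 1 'c'
  11: (16,6) 1 'c'
  12: (6,21) 0 ''
  13: (21,19) 1 'd'
  14: (19,14) 1 'd'
  15: (14,5) 2 'dc'
  16: (5,17) 1 'd'
  17: (17,2) 0 ''
  18: (2,7) 1 'e'
  19: (7,18) 1 'e'
  20: (18,1) 1 'e'
  21: (1,4) 0 ''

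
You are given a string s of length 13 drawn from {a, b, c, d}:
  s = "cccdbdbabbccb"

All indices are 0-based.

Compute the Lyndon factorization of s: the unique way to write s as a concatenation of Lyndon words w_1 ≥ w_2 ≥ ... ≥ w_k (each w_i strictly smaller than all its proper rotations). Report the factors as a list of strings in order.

emit factor 1: 'cccd' (i=0, period=4)
emit factor 2: 'bd' (i=4, period=2)
emit factor 3: 'b' (i=6, period=1)
emit factor 4: 'abbccb' (i=7, period=6)

["cccd", "bd", "b", "abbccb"]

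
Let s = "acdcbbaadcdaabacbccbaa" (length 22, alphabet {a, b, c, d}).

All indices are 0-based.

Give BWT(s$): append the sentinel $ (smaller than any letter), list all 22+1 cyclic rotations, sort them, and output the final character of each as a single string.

aabdbab$acbacccdabdacca

rank  rotation                 last
    0  $acdcbbaadcdaabacbccbaa  a
    1  a$acdcbbaadcdaabacbccba  a
    2  aa$acdcbbaadcdaabacbccb  b
    3  aabacbccbaa$acdcbbaadcd  d
    4  aadcdaabacbccbaa$acdcbb  b
    5  abacbccbaa$acdcbbaadcda  a
    6  acbccbaa$acdcbbaadcdaab  b
    7  acdcbbaadcdaabacbccbaa$  $
    8  adcdaabacbccbaa$acdcbba  a
    9  baa$acdcbbaadcdaabacbcc  c
   10  baadcdaabacbccbaa$acdcb  b
   11  bacbccbaa$acdcbbaadcdaa  a
   12  bbaadcdaabacbccbaa$acdc  c
   13  bccbaa$acdcbbaadcdaabac  c
   14  cbaa$acdcbbaadcdaabacbc  c
   15  cbbaadcdaabacbccbaa$acd  d
   16  cbccbaa$acdcbbaadcdaaba  a
   17  ccbaa$acdcbbaadcdaabacb  b
   18  cdaabacbccbaa$acdcbbaad  d
   19  cdcbbaadcdaabacbccbaa$a  a
   20  daabacbccbaa$acdcbbaadc  c
   21  dcbbaadcdaabacbccbaa$ac  c
   22  dcdaabacbccbaa$acdcbbaa  a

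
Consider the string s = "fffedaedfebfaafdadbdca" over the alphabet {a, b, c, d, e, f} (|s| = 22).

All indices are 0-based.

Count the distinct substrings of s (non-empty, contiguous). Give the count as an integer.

233

sorted suffixes:
  #0 SA[0]=21  'a'
  #1 SA[1]=12  'aafdadbdca'
  #2 SA[2]=16  'adbdca'
  #3 SA[3]=5  'aedfebfaafdadbdca'
  #4 SA[4]=13  'afdadbdca'
  #5 SA[5]=18  'bdca'
  #6 SA[6]=10  'bfaafdadbdca'
  #7 SA[7]=20  'ca'
  #8 SA[8]=15  'dadbdca'
  #9 SA[9]=4  'daedfebfaafdadbdca'
  #10 SA[10]=17  'dbdca'
  #11 SA[11]=19  'dca'
  #12 SA[12]=7  'dfebfaafdadbdca'
  #13 SA[13]=9  'ebfaafdadbdca'
  #14 SA[14]=3  'edaedfebfaafdadbdca'
  #15 SA[15]=6  'edfebfaafdadbdca'
  #16 SA[16]=11  'faafdadbdca'
  #17 SA[17]=14  'fdadbdca'
  #18 SA[18]=8  'febfaafdadbdca'
  #19 SA[19]=2  'fedaedfebfaafdadbdca'
  #20 SA[20]=1  'ffedaedfebfaafdadbdca'
  #21 SA[21]=0  'fffedaedfebfaafdadbdca'

SA = [21, 12, 16, 5, 13, 18, 10, 20, 15, 4, 17, 19, 7, 9, 3, 6, 11, 14, 8, 2, 1, 0]
[i] adj suffixes → lcp
  [1] 21/12 → 1 ('a')
  [2] 12/16 → 1 ('a')
  [3] 16/5 → 1 ('a')
  [4] 5/13 → 1 ('a')
  [5] 13/18 → 0 ('')
  [6] 18/10 → 1 ('b')
  [7] 10/20 → 0 ('')
  [8] 20/15 → 0 ('')
  [9] 15/4 → 2 ('da')
  [10] 4/17 → 1 ('d')
  [11] 17/19 → 1 ('d')
  [12] 19/7 → 1 ('d')
  [13] 7/9 → 0 ('')
  [14] 9/3 → 1 ('e')
  [15] 3/6 → 2 ('ed')
  [16] 6/11 → 0 ('')
  [17] 11/14 → 1 ('f')
  [18] 14/8 → 1 ('f')
  [19] 8/2 → 2 ('fe')
  [20] 2/1 → 1 ('f')
  [21] 1/0 → 2 ('ff')

n(n+1)/2 = 22·23/2 = 253
Σ LCP = 0 + 1 + 1 + 1 + 1 + 0 + 1 + 0 + 0 + 2 + 1 + 1 + 1 + 0 + 1 + 2 + 0 + 1 + 1 + 2 + 1 + 2 = 20
distinct = 253 − 20 = 233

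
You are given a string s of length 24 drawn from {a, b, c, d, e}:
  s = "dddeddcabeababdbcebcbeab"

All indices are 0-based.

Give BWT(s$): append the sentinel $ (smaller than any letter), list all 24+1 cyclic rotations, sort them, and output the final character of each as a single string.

beebcaaedacadbbbde$ddbbcd

rank  rotation                   last
    0  $dddeddcabeababdbcebcbeab  b
    1  ab$dddeddcabeababdbcebcbe  e
    2  ababdbcebcbeab$dddeddcabe  e
    3  abdbcebcbeab$dddeddcabeab  b
    4  abeababdbcebcbeab$dddeddc  c
    5  b$dddeddcabeababdbcebcbea  a
    6  babdbcebcbeab$dddeddcabea  a
    7  bcbeab$dddeddcabeababdbce  e
    8  bcebcbeab$dddeddcabeababd  d
    9  bdbcebcbeab$dddeddcabeaba  a
   10  beab$dddeddcabeababdbcebc  c
   11  beababdbcebcbeab$dddeddca  a
   12  cabeababdbcebcbeab$dddedd  d
   13  cbeab$dddeddcabeababdbceb  b
   14  cebcbeab$dddeddcabeababdb  b
   15  dbcebcbeab$dddeddcabeabab  b
   16  dcabeababdbcebcbeab$ddded  d
   17  ddcabeababdbcebcbeab$ddde  e
   18  dddeddcabeababdbcebcbeab$  $
   19  ddeddcabeababdbcebcbeab$d  d
   20  deddcabeababdbcebcbeab$dd  d
   21  eab$dddeddcabeababdbcebcb  b
   22  eababdbcebcbeab$dddeddcab  b
   23  ebcbeab$dddeddcabeababdbc  c
   24  eddcabeababdbcebcbeab$ddd  d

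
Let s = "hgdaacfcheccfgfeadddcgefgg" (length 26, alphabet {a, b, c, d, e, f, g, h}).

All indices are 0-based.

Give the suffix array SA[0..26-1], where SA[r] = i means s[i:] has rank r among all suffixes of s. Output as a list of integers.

rank | idx | suffix
   0 |   3 | aacfcheccfgfeadddcgefgg
   1 |   4 | acfcheccfgfeadddcgefgg
   2 |  16 | adddcgefgg
   3 |  10 | ccfgfeadddcgefgg
   4 |   5 | cfcheccfgfeadddcgefgg
   5 |  11 | cfgfeadddcgefgg
   6 |  20 | cgefgg
   7 |   7 | checcfgfeadddcgefgg
   8 |   2 | daacfcheccfgfeadddcgefgg
   9 |  19 | dcgefgg
  10 |  18 | ddcgefgg
  11 |  17 | dddcgefgg
  12 |  15 | eadddcgefgg
  13 |   9 | eccfgfeadddcgefgg
  14 |  22 | efgg
  15 |   6 | fcheccfgfeadddcgefgg
  16 |  14 | feadddcgefgg
  17 |  12 | fgfeadddcgefgg
  18 |  23 | fgg
  19 |  25 | g
  20 |   1 | gdaacfcheccfgfeadddcgefgg
  21 |  21 | gefgg
  22 |  13 | gfeadddcgefgg
  23 |  24 | gg
  24 |   8 | heccfgfeadddcgefgg
  25 |   0 | hgdaacfcheccfgfeadddcgefgg

[3, 4, 16, 10, 5, 11, 20, 7, 2, 19, 18, 17, 15, 9, 22, 6, 14, 12, 23, 25, 1, 21, 13, 24, 8, 0]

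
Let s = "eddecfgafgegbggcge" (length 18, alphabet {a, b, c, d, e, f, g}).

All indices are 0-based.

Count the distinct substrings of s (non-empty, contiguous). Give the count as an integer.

rank→(start, suffix):
  0 → (7, 'afgegbggcge')
  1 → (12, 'bggcge')
  2 → (4, 'cfgafgegbggcge')
  3 → (15, 'cge')
  4 → (1, 'ddecfgafgegbggcge')
  5 → (2, 'decfgafgegbggcge')
  6 → (17, 'e')
  7 → (3, 'ecfgafgegbggcge')
  8 → (0, 'eddecfgafgegbggcge')
  9 → (10, 'egbggcge')
  10 → (5, 'fgafgegbggcge')
  11 → (8, 'fgegbggcge')
  12 → (6, 'gafgegbggcge')
  13 → (11, 'gbggcge')
  14 → (14, 'gcge')
  15 → (16, 'ge')
  16 → (9, 'gegbggcge')
  17 → (13, 'ggcge')

SA = [7, 12, 4, 15, 1, 2, 17, 3, 0, 10, 5, 8, 6, 11, 14, 16, 9, 13]
[i] adj suffixes → lcp
  [1] 7/12 → 0 ('')
  [2] 12/4 → 0 ('')
  [3] 4/15 → 1 ('c')
  [4] 15/1 → 0 ('')
  [5] 1/2 → 1 ('d')
  [6] 2/17 → 0 ('')
  [7] 17/3 → 1 ('e')
  [8] 3/0 → 1 ('e')
  [9] 0/10 → 1 ('e')
  [10] 10/5 → 0 ('')
  [11] 5/8 → 2 ('fg')
  [12] 8/6 → 0 ('')
  [13] 6/11 → 1 ('g')
  [14] 11/14 → 1 ('g')
  [15] 14/16 → 1 ('g')
  [16] 16/9 → 2 ('ge')
  [17] 9/13 → 1 ('g')

n(n+1)/2 = 18·19/2 = 171
Σ LCP = 0 + 0 + 0 + 1 + 0 + 1 + 0 + 1 + 1 + 1 + 0 + 2 + 0 + 1 + 1 + 1 + 2 + 1 = 13
distinct = 171 − 13 = 158

158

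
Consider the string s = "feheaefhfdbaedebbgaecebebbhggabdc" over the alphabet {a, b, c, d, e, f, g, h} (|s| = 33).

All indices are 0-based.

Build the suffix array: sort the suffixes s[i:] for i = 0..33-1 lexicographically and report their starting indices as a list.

[29, 18, 11, 4, 10, 15, 24, 30, 22, 16, 25, 32, 20, 9, 31, 13, 3, 14, 23, 21, 19, 12, 5, 1, 8, 0, 6, 28, 17, 27, 2, 7, 26]

sorted suffixes:
  #0 SA[0]=29  'abdc'
  #1 SA[1]=18  'aecebebbhggabdc'
  #2 SA[2]=11  'aedebbgaecebebbhggabdc'
  #3 SA[3]=4  'aefhfdbaedebbgaecebebbhggabdc'
  #4 SA[4]=10  'baedebbgaecebebbhggabdc'
  #5 SA[5]=15  'bbgaecebebbhggabdc'
  #6 SA[6]=24  'bbhggabdc'
  #7 SA[7]=30  'bdc'
  #8 SA[8]=22  'bebbhggabdc'
  #9 SA[9]=16  'bgaecebebbhggabdc'
  #10 SA[10]=25  'bhggabdc'
  #11 SA[11]=32  'c'
  #12 SA[12]=20  'cebebbhggabdc'
  #13 SA[13]=9  'dbaedebbgaecebebbhggabdc'
  #14 SA[14]=31  'dc'
  #15 SA[15]=13  'debbgaecebebbhggabdc'
  #16 SA[16]=3  'eaefhfdbaedebbgaecebebbhggabdc'
  #17 SA[17]=14  'ebbgaecebebbhggabdc'
  #18 SA[18]=23  'ebbhggabdc'
  #19 SA[19]=21  'ebebbhggabdc'
  #20 SA[20]=19  'ecebebbhggabdc'
  #21 SA[21]=12  'edebbgaecebebbhggabdc'
  #22 SA[22]=5  'efhfdbaedebbgaecebebbhggabdc'
  #23 SA[23]=1  'eheaefhfdbaedebbgaecebebbhggabdc'
  #24 SA[24]=8  'fdbaedebbgaecebebbhggabdc'
  #25 SA[25]=0  'feheaefhfdbaedebbgaecebebbhggabdc'
  #26 SA[26]=6  'fhfdbaedebbgaecebebbhggabdc'
  #27 SA[27]=28  'gabdc'
  #28 SA[28]=17  'gaecebebbhggabdc'
  #29 SA[29]=27  'ggabdc'
  #30 SA[30]=2  'heaefhfdbaedebbgaecebebbhggabdc'
  #31 SA[31]=7  'hfdbaedebbgaecebebbhggabdc'
  #32 SA[32]=26  'hggabdc'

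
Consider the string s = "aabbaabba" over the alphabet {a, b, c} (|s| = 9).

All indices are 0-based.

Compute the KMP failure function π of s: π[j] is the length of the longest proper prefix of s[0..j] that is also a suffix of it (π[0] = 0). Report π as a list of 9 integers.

π[0] = 0
j=1 s[j]='a': π[1]=1 (border 'a')
j=2 s[j]='b': k: 1→0; π[2]=0 (border '')
j=3 s[j]='b': π[3]=0 (border '')
j=4 s[j]='a': π[4]=1 (border 'a')
j=5 s[j]='a': π[5]=2 (border 'aa')
j=6 s[j]='b': π[6]=3 (border 'aab')
j=7 s[j]='b': π[7]=4 (border 'aabb')
j=8 s[j]='a': π[8]=5 (border 'aabba')

[0, 1, 0, 0, 1, 2, 3, 4, 5]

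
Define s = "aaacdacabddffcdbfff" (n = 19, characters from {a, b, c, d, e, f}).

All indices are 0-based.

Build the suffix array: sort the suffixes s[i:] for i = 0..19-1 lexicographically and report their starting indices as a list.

[0, 1, 7, 5, 2, 8, 15, 6, 3, 13, 4, 14, 9, 10, 18, 12, 17, 11, 16]

rank | idx | suffix
   0 |   0 | aaacdacabddffcdbfff
   1 |   1 | aacdacabddffcdbfff
   2 |   7 | abddffcdbfff
   3 |   5 | acabddffcdbfff
   4 |   2 | acdacabddffcdbfff
   5 |   8 | bddffcdbfff
   6 |  15 | bfff
   7 |   6 | cabddffcdbfff
   8 |   3 | cdacabddffcdbfff
   9 |  13 | cdbfff
  10 |   4 | dacabddffcdbfff
  11 |  14 | dbfff
  12 |   9 | ddffcdbfff
  13 |  10 | dffcdbfff
  14 |  18 | f
  15 |  12 | fcdbfff
  16 |  17 | ff
  17 |  11 | ffcdbfff
  18 |  16 | fff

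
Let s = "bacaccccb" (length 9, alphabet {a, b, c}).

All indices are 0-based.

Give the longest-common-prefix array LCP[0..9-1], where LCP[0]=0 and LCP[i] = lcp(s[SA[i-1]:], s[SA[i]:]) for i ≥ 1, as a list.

rank→(start, suffix):
  0 → (1, 'acaccccb')
  1 → (3, 'accccb')
  2 → (8, 'b')
  3 → (0, 'bacaccccb')
  4 → (2, 'caccccb')
  5 → (7, 'cb')
  6 → (6, 'ccb')
  7 → (5, 'cccb')
  8 → (4, 'ccccb')

SA = [1, 3, 8, 0, 2, 7, 6, 5, 4]
rank  pair      lcp
   1  s[1:],s[3:]  2  'ac'
   2  s[3:],s[8:]  0  ''
   3  s[8:],s[0:]  1  'b'
   4  s[0:],s[2:]  0  ''
   5  s[2:],s[7:]  1  'c'
   6  s[7:],s[6:]  1  'c'
   7  s[6:],s[5:]  2  'cc'
   8  s[5:],s[4:]  3  'ccc'

[0, 2, 0, 1, 0, 1, 1, 2, 3]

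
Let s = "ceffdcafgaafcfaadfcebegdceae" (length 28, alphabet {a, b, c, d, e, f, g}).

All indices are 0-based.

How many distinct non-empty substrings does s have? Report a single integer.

379

sorted suffixes:
  #0 SA[0]=14  'aadfcebegdceae'
  #1 SA[1]=9  'aafcfaadfcebegdceae'
  #2 SA[2]=15  'adfcebegdceae'
  #3 SA[3]=26  'ae'
  #4 SA[4]=10  'afcfaadfcebegdceae'
  #5 SA[5]=6  'afgaafcfaadfcebegdceae'
  #6 SA[6]=20  'begdceae'
  #7 SA[7]=5  'cafgaafcfaadfcebegdceae'
  #8 SA[8]=24  'ceae'
  #9 SA[9]=18  'cebegdceae'
  #10 SA[10]=0  'ceffdcafgaafcfaadfcebegdceae'
  #11 SA[11]=12  'cfaadfcebegdceae'
  #12 SA[12]=4  'dcafgaafcfaadfcebegdceae'
  #13 SA[13]=23  'dceae'
  #14 SA[14]=16  'dfcebegdceae'
  #15 SA[15]=27  'e'
  #16 SA[16]=25  'eae'
  #17 SA[17]=19  'ebegdceae'
  #18 SA[18]=1  'effdcafgaafcfaadfcebegdceae'
  #19 SA[19]=21  'egdceae'
  #20 SA[20]=13  'faadfcebegdceae'
  #21 SA[21]=17  'fcebegdceae'
  #22 SA[22]=11  'fcfaadfcebegdceae'
  #23 SA[23]=3  'fdcafgaafcfaadfcebegdceae'
  #24 SA[24]=2  'ffdcafgaafcfaadfcebegdceae'
  #25 SA[25]=7  'fgaafcfaadfcebegdceae'
  #26 SA[26]=8  'gaafcfaadfcebegdceae'
  #27 SA[27]=22  'gdceae'

SA = [14, 9, 15, 26, 10, 6, 20, 5, 24, 18, 0, 12, 4, 23, 16, 27, 25, 19, 1, 21, 13, 17, 11, 3, 2, 7, 8, 22]
i: (SA[i-1],SA[i]) lcp shared
  1: (14,9) 2 'aa'
  2: (9,15) 1 'a'
  3: (15,26) 1 'a'
  4: (26,10) 1 'a'
  5: (10,6) 2 'af'
  6: (6,20) 0 ''
  7: (20,5) 0 ''
  8: (5,24) 1 'c'
  9: (24,18) 2 'ce'
  10: (18,0) 2 'ce'
  11: (0,12) 1 'c'
  12: (12,4) 0 ''
  13: (4,23) 2 'dc'
  14: (23,16) 1 'd'
  15: (16,27) 0 ''
  16: (27,25) 1 'e'
  17: (25,19) 1 'e'
  18: (19,1) 1 'e'
  19: (1,21) 1 'e'
  20: (21,13) 0 ''
  21: (13,17) 1 'f'
  22: (17,11) 2 'fc'
  23: (11,3) 1 'f'
  24: (3,2) 1 'f'
  25: (2,7) 1 'f'
  26: (7,8) 0 ''
  27: (8,22) 1 'g'

n(n+1)/2 = 28·29/2 = 406
Σ LCP = 0 + 2 + 1 + 1 + 1 + 2 + 0 + 0 + 1 + 2 + 2 + 1 + 0 + 2 + 1 + 0 + 1 + 1 + 1 + 1 + 0 + 1 + 2 + 1 + 1 + 1 + 0 + 1 = 27
distinct = 406 − 27 = 379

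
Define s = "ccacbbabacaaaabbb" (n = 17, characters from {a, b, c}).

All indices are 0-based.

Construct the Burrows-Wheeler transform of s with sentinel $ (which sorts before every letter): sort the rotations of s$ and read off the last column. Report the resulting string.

bcaababcbbabcaaca$

rank  rotation            last
    0  $ccacbbabacaaaabbb  b
    1  aaaabbb$ccacbbabac  c
    2  aaabbb$ccacbbabaca  a
    3  aabbb$ccacbbabacaa  a
    4  abacaaaabbb$ccacbb  b
    5  abbb$ccacbbabacaaa  a
    6  acaaaabbb$ccacbbab  b
    7  acbbabacaaaabbb$cc  c
    8  b$ccacbbabacaaaabb  b
    9  babacaaaabbb$ccacb  b
   10  bacaaaabbb$ccacbba  a
   11  bb$ccacbbabacaaaab  b
   12  bbabacaaaabbb$ccac  c
   13  bbb$ccacbbabacaaaa  a
   14  caaaabbb$ccacbbaba  a
   15  cacbbabacaaaabbb$c  c
   16  cbbabacaaaabbb$cca  a
   17  ccacbbabacaaaabbb$  $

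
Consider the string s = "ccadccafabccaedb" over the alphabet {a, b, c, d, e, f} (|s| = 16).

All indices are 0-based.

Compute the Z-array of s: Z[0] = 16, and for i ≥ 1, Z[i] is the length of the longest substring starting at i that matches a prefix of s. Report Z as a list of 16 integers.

Z[0]=16
i=1: fresh scan; Z[1]=1 grow→box=[1,2)
i=2: fresh scan; Z[2]=0
i=3: fresh scan; Z[3]=0
i=4: fresh scan; Z[4]=3 grow→box=[4,7)
i=5: min(r-i=2, Z[1]=1)=1; Z[5]=1
i=6: min(r-i=1, Z[2]=0)=0; Z[6]=0
i=7: fresh scan; Z[7]=0
i=8: fresh scan; Z[8]=0
i=9: fresh scan; Z[9]=0
i=10: fresh scan; Z[10]=3 grow→box=[10,13)
i=11: min(r-i=2, Z[1]=1)=1; Z[11]=1
i=12: min(r-i=1, Z[2]=0)=0; Z[12]=0
i=13: fresh scan; Z[13]=0
i=14: fresh scan; Z[14]=0
i=15: fresh scan; Z[15]=0

[16, 1, 0, 0, 3, 1, 0, 0, 0, 0, 3, 1, 0, 0, 0, 0]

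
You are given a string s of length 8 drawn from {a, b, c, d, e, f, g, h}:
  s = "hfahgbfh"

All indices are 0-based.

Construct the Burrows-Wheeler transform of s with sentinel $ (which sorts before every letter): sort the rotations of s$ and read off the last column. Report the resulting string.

hfghbhf$a

rank  rotation   last
    0  $hfahgbfh  h
    1  ahgbfh$hf  f
    2  bfh$hfahg  g
    3  fahgbfh$h  h
    4  fh$hfahgb  b
    5  gbfh$hfah  h
    6  h$hfahgbf  f
    7  hfahgbfh$  $
    8  hgbfh$hfa  a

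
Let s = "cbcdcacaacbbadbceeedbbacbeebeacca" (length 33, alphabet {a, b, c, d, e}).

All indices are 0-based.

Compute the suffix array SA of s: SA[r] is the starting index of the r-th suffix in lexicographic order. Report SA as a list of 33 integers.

[32, 7, 5, 8, 22, 29, 12, 21, 11, 20, 10, 1, 14, 27, 24, 31, 6, 4, 9, 0, 23, 30, 2, 15, 19, 13, 3, 28, 26, 18, 25, 17, 16]

sorted suffixes:
  #0 SA[0]=32  'a'
  #1 SA[1]=7  'aacbbadbceeedbbacbeebeacca'
  #2 SA[2]=5  'acaacbbadbceeedbbacbeebeacca'
  #3 SA[3]=8  'acbbadbceeedbbacbeebeacca'
  #4 SA[4]=22  'acbeebeacca'
  #5 SA[5]=29  'acca'
  #6 SA[6]=12  'adbceeedbbacbeebeacca'
  #7 SA[7]=21  'bacbeebeacca'
  #8 SA[8]=11  'badbceeedbbacbeebeacca'
  #9 SA[9]=20  'bbacbeebeacca'
  #10 SA[10]=10  'bbadbceeedbbacbeebeacca'
  #11 SA[11]=1  'bcdcacaacbbadbceeedbbacbeebeacca'
  #12 SA[12]=14  'bceeedbbacbeebeacca'
  #13 SA[13]=27  'beacca'
  #14 SA[14]=24  'beebeacca'
  #15 SA[15]=31  'ca'
  #16 SA[16]=6  'caacbbadbceeedbbacbeebeacca'
  #17 SA[17]=4  'cacaacbbadbceeedbbacbeebeacca'
  #18 SA[18]=9  'cbbadbceeedbbacbeebeacca'
  #19 SA[19]=0  'cbcdcacaacbbadbceeedbbacbeebeacca'
  #20 SA[20]=23  'cbeebeacca'
  #21 SA[21]=30  'cca'
  #22 SA[22]=2  'cdcacaacbbadbceeedbbacbeebeacca'
  #23 SA[23]=15  'ceeedbbacbeebeacca'
  #24 SA[24]=19  'dbbacbeebeacca'
  #25 SA[25]=13  'dbceeedbbacbeebeacca'
  #26 SA[26]=3  'dcacaacbbadbceeedbbacbeebeacca'
  #27 SA[27]=28  'eacca'
  #28 SA[28]=26  'ebeacca'
  #29 SA[29]=18  'edbbacbeebeacca'
  #30 SA[30]=25  'eebeacca'
  #31 SA[31]=17  'eedbbacbeebeacca'
  #32 SA[32]=16  'eeedbbacbeebeacca'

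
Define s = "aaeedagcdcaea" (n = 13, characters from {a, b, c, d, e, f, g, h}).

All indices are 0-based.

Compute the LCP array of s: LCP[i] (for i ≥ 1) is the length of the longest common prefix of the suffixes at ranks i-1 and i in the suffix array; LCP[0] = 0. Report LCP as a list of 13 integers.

sorted suffixes:
  #0 SA[0]=12  'a'
  #1 SA[1]=0  'aaeedagcdcaea'
  #2 SA[2]=10  'aea'
  #3 SA[3]=1  'aeedagcdcaea'
  #4 SA[4]=5  'agcdcaea'
  #5 SA[5]=9  'caea'
  #6 SA[6]=7  'cdcaea'
  #7 SA[7]=4  'dagcdcaea'
  #8 SA[8]=8  'dcaea'
  #9 SA[9]=11  'ea'
  #10 SA[10]=3  'edagcdcaea'
  #11 SA[11]=2  'eedagcdcaea'
  #12 SA[12]=6  'gcdcaea'

SA = [12, 0, 10, 1, 5, 9, 7, 4, 8, 11, 3, 2, 6]
[i] adj suffixes → lcp
  [1] 12/0 → 1 ('a')
  [2] 0/10 → 1 ('a')
  [3] 10/1 → 2 ('ae')
  [4] 1/5 → 1 ('a')
  [5] 5/9 → 0 ('')
  [6] 9/7 → 1 ('c')
  [7] 7/4 → 0 ('')
  [8] 4/8 → 1 ('d')
  [9] 8/11 → 0 ('')
  [10] 11/3 → 1 ('e')
  [11] 3/2 → 1 ('e')
  [12] 2/6 → 0 ('')

[0, 1, 1, 2, 1, 0, 1, 0, 1, 0, 1, 1, 0]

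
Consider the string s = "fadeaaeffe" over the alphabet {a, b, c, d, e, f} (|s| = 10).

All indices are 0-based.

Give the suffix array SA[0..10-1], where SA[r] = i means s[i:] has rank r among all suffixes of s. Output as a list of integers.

rank | idx | suffix
   0 |   4 | aaeffe
   1 |   1 | adeaaeffe
   2 |   5 | aeffe
   3 |   2 | deaaeffe
   4 |   9 | e
   5 |   3 | eaaeffe
   6 |   6 | effe
   7 |   0 | fadeaaeffe
   8 |   8 | fe
   9 |   7 | ffe

[4, 1, 5, 2, 9, 3, 6, 0, 8, 7]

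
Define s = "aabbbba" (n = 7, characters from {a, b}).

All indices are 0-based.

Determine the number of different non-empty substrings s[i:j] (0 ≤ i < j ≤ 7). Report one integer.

rank→(start, suffix):
  0 → (6, 'a')
  1 → (0, 'aabbbba')
  2 → (1, 'abbbba')
  3 → (5, 'ba')
  4 → (4, 'bba')
  5 → (3, 'bbba')
  6 → (2, 'bbbba')

SA = [6, 0, 1, 5, 4, 3, 2]
rank  pair      lcp
   1  s[6:],s[0:]  1  'a'
   2  s[0:],s[1:]  1  'a'
   3  s[1:],s[5:]  0  ''
   4  s[5:],s[4:]  1  'b'
   5  s[4:],s[3:]  2  'bb'
   6  s[3:],s[2:]  3  'bbb'

n(n+1)/2 = 7·8/2 = 28
Σ LCP = 0 + 1 + 1 + 0 + 1 + 2 + 3 = 8
distinct = 28 − 8 = 20

20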